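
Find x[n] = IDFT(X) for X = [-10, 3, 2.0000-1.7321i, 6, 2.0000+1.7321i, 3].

x[n] = (1/6) Σ(k=0 to 5) X[k] · e^(2πikn/6)

Computing each x[n]:
x[0] = 1
x[1] = -2
x[2] = -2
x[3] = -3
x[4] = -1
x[5] = -3

x = [1, -2, -2, -3, -1, -3]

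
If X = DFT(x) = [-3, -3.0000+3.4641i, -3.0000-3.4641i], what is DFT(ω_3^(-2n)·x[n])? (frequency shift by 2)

Modulation property: DFT(ω_3^(-2n)·x[n]) = X[(k-2) mod 3], so circularly shift X by 2 positions.

X[k-2] = [-3.0000+3.4641i, -3.0000-3.4641i, -3]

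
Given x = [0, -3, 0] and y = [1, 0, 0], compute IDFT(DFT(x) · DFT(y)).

(x ⊛ y)[n] = Σ(m=0 to 2) x[m] · y[(n-m) mod 3]

Computing each output sample:
(x ⊛ y)[0] = 0
(x ⊛ y)[1] = -3
(x ⊛ y)[2] = 0

x ⊛ y = [0, -3, 0]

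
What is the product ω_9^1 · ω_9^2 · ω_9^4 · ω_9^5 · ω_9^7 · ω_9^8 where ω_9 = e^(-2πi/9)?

The primitive 9th roots of unity are ω_9^k for k coprime to 9: k ∈ {1, 2, 4, 5, 7, 8}
Their product equals the constant term of the cyclotomic polynomial Φ_9(x) up to sign.
For n ≥ 3, the product of all primitive nth roots of unity is 1. (For n=1 it is 1; for n=2 it is -1.)

1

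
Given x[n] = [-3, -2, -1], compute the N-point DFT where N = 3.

X[k] = Σ(n=0 to 2) x[n] · ω_3^(nk)
where ω_3 = e^(-2πi/3)

Computing each X[k]:
X[0] = -6
X[1] = -1.5000+0.8660i
X[2] = -1.5000-0.8660i

X = [-6, -1.5000+0.8660i, -1.5000-0.8660i]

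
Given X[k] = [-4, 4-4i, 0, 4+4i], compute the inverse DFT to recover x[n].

x[n] = (1/4) Σ(k=0 to 3) X[k] · e^(2πikn/4)

Computing each x[n]:
x[0] = 1
x[1] = 1
x[2] = -3
x[3] = -3

x = [1, 1, -3, -3]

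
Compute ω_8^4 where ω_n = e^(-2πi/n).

ω_8^4 = e^(-2πi·4/8)
= cos(-2π·4/8) + i·sin(-2π·4/8)
= cos(-8π/8) + i·sin(-8π/8)

ω_8^4 = cos(-8π/8) + i·sin(-8π/8) = -1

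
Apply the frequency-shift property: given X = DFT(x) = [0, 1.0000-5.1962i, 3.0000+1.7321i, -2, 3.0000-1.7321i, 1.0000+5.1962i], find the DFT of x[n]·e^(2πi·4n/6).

Modulation property: DFT(ω_6^(-4n)·x[n]) = X[(k-4) mod 6], so circularly shift X by 4 positions.

X[k-4] = [3.0000+1.7321i, -2, 3.0000-1.7321i, 1.0000+5.1962i, 0, 1.0000-5.1962i]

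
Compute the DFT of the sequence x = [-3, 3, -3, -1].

X[k] = Σ(n=0 to 3) x[n] · ω_4^(nk)
where ω_4 = e^(-2πi/4)

Computing each X[k]:
X[0] = -4
X[1] = -4i
X[2] = -8
X[3] = 4i

X = [-4, -4i, -8, 4i]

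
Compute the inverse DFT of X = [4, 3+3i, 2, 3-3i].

x[n] = (1/4) Σ(k=0 to 3) X[k] · e^(2πikn/4)

Computing each x[n]:
x[0] = 3
x[1] = -1
x[2] = 0
x[3] = 2

x = [3, -1, 0, 2]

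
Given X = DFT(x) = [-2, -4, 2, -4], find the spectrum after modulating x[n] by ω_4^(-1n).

Modulation property: DFT(ω_4^(-1n)·x[n]) = X[(k-1) mod 4], so circularly shift X by 1 positions.

X[k-1] = [-4, -2, -4, 2]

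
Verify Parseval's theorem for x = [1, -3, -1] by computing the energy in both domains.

Time domain:
Σ|x[n]|² = |1|² + |-3|² + |-1|² = 11.0000

Frequency domain:
(1/3)Σ|X[k]|² = (1/3)(|-3|² + |3.0000+1.7321i|² + |3.0000-1.7321i|²) = (1/3)·33.0000 = 11.0000

Both sides agree, confirming Parseval's theorem.

Σ|x[n]|² = (1/N)Σ|X[k]|² = 11.0000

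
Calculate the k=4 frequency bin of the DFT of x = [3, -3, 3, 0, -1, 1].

X[4] = Σ(n=0 to 5) x[n] · ω_6^(4n) where ω_6 = e^(-2πi/6)
= (3)·ω_6^0 + (-3)·ω_6^4 + (3)·ω_6^8 + (0)·ω_6^12 + (-1)·ω_6^16 + (1)·ω_6^20

X[4] = 3.0000-6.9282i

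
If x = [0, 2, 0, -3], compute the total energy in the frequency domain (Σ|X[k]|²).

Parseval: Σ|x[n]|² = (1/N)Σ|X[k]|², so Σ|X[k]|² = N·Σ|x[n]|² = 4·13.0000

Σ|X[k]|² = N·Σ|x[n]|² = 4·13.0000 = 52.0000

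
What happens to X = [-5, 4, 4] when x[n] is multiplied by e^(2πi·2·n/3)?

Modulation property: DFT(ω_3^(-2n)·x[n]) = X[(k-2) mod 3], so circularly shift X by 2 positions.

X[k-2] = [4, 4, -5]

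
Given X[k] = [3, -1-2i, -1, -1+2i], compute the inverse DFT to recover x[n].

x[n] = (1/4) Σ(k=0 to 3) X[k] · e^(2πikn/4)

Computing each x[n]:
x[0] = 0
x[1] = 2
x[2] = 1
x[3] = 0

x = [0, 2, 1, 0]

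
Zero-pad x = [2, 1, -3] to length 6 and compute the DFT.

Original 3-point DFT: [0, 3.0000-3.4641i, 3.0000+3.4641i]
Zero-padded 6-point DFT provides frequency interpolation.

DFT_6([x, 0, ...]) = [0, 4.0000+1.7321i, 3.0000-3.4641i, -2, 3.0000+3.4641i, 4.0000-1.7321i]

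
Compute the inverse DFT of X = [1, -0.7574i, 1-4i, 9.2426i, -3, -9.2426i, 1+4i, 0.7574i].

x[n] = (1/8) Σ(k=0 to 7) X[k] · e^(2πikn/8)

Computing each x[n]:
x[0] = 0
x[1] = 0
x[2] = 2
x[3] = -2
x[4] = 0
x[5] = 3
x[6] = -3
x[7] = 1

x = [0, 0, 2, -2, 0, 3, -3, 1]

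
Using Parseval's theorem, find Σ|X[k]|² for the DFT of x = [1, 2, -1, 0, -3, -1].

Parseval: Σ|x[n]|² = (1/N)Σ|X[k]|², so Σ|X[k]|² = N·Σ|x[n]|² = 6·16.0000

Σ|X[k]|² = N·Σ|x[n]|² = 6·16.0000 = 96.0000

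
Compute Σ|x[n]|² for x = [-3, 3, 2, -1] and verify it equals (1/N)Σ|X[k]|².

Time domain:
Σ|x[n]|² = |-3|² + |3|² + |2|² + |-1|² = 23.0000

Frequency domain:
(1/4)Σ|X[k]|² = (1/4)(|1|² + |-5-4i|² + |-3|² + |-5+4i|²) = (1/4)·92.0000 = 23.0000

Both sides agree, confirming Parseval's theorem.

Σ|x[n]|² = (1/N)Σ|X[k]|² = 23.0000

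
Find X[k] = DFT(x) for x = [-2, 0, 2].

X[k] = Σ(n=0 to 2) x[n] · ω_3^(nk)
where ω_3 = e^(-2πi/3)

Computing each X[k]:
X[0] = 0
X[1] = -3.0000+1.7321i
X[2] = -3.0000-1.7321i

X = [0, -3.0000+1.7321i, -3.0000-1.7321i]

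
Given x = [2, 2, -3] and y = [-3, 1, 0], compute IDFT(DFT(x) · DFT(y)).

(x ⊛ y)[n] = Σ(m=0 to 2) x[m] · y[(n-m) mod 3]

Computing each output sample:
(x ⊛ y)[0] = -9
(x ⊛ y)[1] = -4
(x ⊛ y)[2] = 11

x ⊛ y = [-9, -4, 11]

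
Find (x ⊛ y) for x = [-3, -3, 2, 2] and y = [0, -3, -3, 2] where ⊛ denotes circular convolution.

(x ⊛ y)[n] = Σ(m=0 to 3) x[m] · y[(n-m) mod 4]

Computing each output sample:
(x ⊛ y)[0] = -18
(x ⊛ y)[1] = 7
(x ⊛ y)[2] = 22
(x ⊛ y)[3] = -3

x ⊛ y = [-18, 7, 22, -3]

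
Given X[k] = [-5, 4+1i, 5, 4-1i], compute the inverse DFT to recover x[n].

x[n] = (1/4) Σ(k=0 to 3) X[k] · e^(2πikn/4)

Computing each x[n]:
x[0] = 2
x[1] = -3
x[2] = -2
x[3] = -2

x = [2, -3, -2, -2]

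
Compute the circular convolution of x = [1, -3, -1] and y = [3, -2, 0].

(x ⊛ y)[n] = Σ(m=0 to 2) x[m] · y[(n-m) mod 3]

Computing each output sample:
(x ⊛ y)[0] = 5
(x ⊛ y)[1] = -11
(x ⊛ y)[2] = 3

x ⊛ y = [5, -11, 3]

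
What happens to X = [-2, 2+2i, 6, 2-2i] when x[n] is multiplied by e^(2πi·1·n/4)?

Modulation property: DFT(ω_4^(-1n)·x[n]) = X[(k-1) mod 4], so circularly shift X by 1 positions.

X[k-1] = [2-2i, -2, 2+2i, 6]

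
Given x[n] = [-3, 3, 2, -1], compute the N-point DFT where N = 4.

X[k] = Σ(n=0 to 3) x[n] · ω_4^(nk)
where ω_4 = e^(-2πi/4)

Computing each X[k]:
X[0] = 1
X[1] = -5-4i
X[2] = -3
X[3] = -5+4i

X = [1, -5-4i, -3, -5+4i]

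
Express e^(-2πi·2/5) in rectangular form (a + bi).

ω_5^2 = e^(-2πi·2/5)
= cos(-2π·2/5) + i·sin(-2π·2/5)
= cos(-4π/5) + i·sin(-4π/5)

ω_5^2 = cos(-4π/5) + i·sin(-4π/5) = -0.8090-0.5878i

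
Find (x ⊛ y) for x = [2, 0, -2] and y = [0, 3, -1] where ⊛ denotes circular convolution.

(x ⊛ y)[n] = Σ(m=0 to 2) x[m] · y[(n-m) mod 3]

Computing each output sample:
(x ⊛ y)[0] = -6
(x ⊛ y)[1] = 8
(x ⊛ y)[2] = -2

x ⊛ y = [-6, 8, -2]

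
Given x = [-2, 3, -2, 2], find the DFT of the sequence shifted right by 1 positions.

Time shift by 1: X_shifted[k] = ω_4^(1k) · X[k]
Shifted x = [2, -2, 3, -2]

DFT(x[n-1]) = [1, -1, 9, -1]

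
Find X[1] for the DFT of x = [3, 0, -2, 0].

X[1] = Σ(n=0 to 3) x[n] · ω_4^(1n) where ω_4 = e^(-2πi/4)
= (3)·ω_4^0 + (0)·ω_4^1 + (-2)·ω_4^2 + (0)·ω_4^3

X[1] = 5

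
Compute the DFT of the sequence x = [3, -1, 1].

X[k] = Σ(n=0 to 2) x[n] · ω_3^(nk)
where ω_3 = e^(-2πi/3)

Computing each X[k]:
X[0] = 3
X[1] = 3.0000+1.7321i
X[2] = 3.0000-1.7321i

X = [3, 3.0000+1.7321i, 3.0000-1.7321i]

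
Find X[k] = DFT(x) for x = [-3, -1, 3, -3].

X[k] = Σ(n=0 to 3) x[n] · ω_4^(nk)
where ω_4 = e^(-2πi/4)

Computing each X[k]:
X[0] = -4
X[1] = -6-2i
X[2] = 4
X[3] = -6+2i

X = [-4, -6-2i, 4, -6+2i]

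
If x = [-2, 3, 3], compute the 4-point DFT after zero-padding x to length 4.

Original 3-point DFT: [4, -5, -5]
Zero-padded 4-point DFT provides frequency interpolation.

DFT_4([x, 0, ...]) = [4, -5-3i, -2, -5+3i]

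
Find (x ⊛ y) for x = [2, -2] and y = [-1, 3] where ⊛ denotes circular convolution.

(x ⊛ y)[n] = Σ(m=0 to 1) x[m] · y[(n-m) mod 2]

Computing each output sample:
(x ⊛ y)[0] = -8
(x ⊛ y)[1] = 8

x ⊛ y = [-8, 8]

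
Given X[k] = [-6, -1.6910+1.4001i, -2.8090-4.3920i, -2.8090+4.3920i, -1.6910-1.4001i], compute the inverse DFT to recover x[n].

x[n] = (1/5) Σ(k=0 to 4) X[k] · e^(2πikn/5)

Computing each x[n]:
x[0] = -3
x[1] = 0
x[2] = -3
x[3] = 1
x[4] = -1

x = [-3, 0, -3, 1, -1]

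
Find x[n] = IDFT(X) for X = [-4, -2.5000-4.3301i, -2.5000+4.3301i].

x[n] = (1/3) Σ(k=0 to 2) X[k] · e^(2πikn/3)

Computing each x[n]:
x[0] = -3
x[1] = 2
x[2] = -3

x = [-3, 2, -3]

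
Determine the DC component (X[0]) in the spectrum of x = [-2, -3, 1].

X[0] = Σ(n=0 to 2) x[n] · ω_3^0 = Σ x[n]
= (-2) + (-3) + (1)

X[0] = -4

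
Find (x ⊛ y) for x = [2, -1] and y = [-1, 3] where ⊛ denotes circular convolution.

(x ⊛ y)[n] = Σ(m=0 to 1) x[m] · y[(n-m) mod 2]

Computing each output sample:
(x ⊛ y)[0] = -5
(x ⊛ y)[1] = 7

x ⊛ y = [-5, 7]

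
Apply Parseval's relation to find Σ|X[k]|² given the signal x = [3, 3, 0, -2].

Parseval: Σ|x[n]|² = (1/N)Σ|X[k]|², so Σ|X[k]|² = N·Σ|x[n]|² = 4·22.0000

Σ|X[k]|² = N·Σ|x[n]|² = 4·22.0000 = 88.0000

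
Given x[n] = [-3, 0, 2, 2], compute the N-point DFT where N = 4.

X[k] = Σ(n=0 to 3) x[n] · ω_4^(nk)
where ω_4 = e^(-2πi/4)

Computing each X[k]:
X[0] = 1
X[1] = -5+2i
X[2] = -3
X[3] = -5-2i

X = [1, -5+2i, -3, -5-2i]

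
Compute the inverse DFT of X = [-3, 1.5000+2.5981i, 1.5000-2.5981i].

x[n] = (1/3) Σ(k=0 to 2) X[k] · e^(2πikn/3)

Computing each x[n]:
x[0] = 0
x[1] = -3
x[2] = 0

x = [0, -3, 0]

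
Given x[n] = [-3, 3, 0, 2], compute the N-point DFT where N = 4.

X[k] = Σ(n=0 to 3) x[n] · ω_4^(nk)
where ω_4 = e^(-2πi/4)

Computing each X[k]:
X[0] = 2
X[1] = -3-1i
X[2] = -8
X[3] = -3+1i

X = [2, -3-1i, -8, -3+1i]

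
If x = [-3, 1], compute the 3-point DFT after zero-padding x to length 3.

Original 2-point DFT: [-2, -4]
Zero-padded 3-point DFT provides frequency interpolation.

DFT_3([x, 0, ...]) = [-2, -3.5000-0.8660i, -3.5000+0.8660i]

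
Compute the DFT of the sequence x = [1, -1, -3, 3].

X[k] = Σ(n=0 to 3) x[n] · ω_4^(nk)
where ω_4 = e^(-2πi/4)

Computing each X[k]:
X[0] = 0
X[1] = 4+4i
X[2] = -4
X[3] = 4-4i

X = [0, 4+4i, -4, 4-4i]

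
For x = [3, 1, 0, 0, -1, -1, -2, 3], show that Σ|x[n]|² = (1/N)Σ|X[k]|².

Time domain:
Σ|x[n]|² = |3|² + |1|² + |0|² + |0|² + |-1|² + |-1|² + |-2|² + |3|² = 25.0000

Frequency domain:
(1/8)Σ|X[k]|² = (1/8)(|3|² + |7.5355-1.2929i|² + |4+3i|² + |0.4645+2.7071i|² + |-3|² + |0.4645-2.7071i|² + |4-3i|² + |7.5355+1.2929i|²) = (1/8)·200.0000 = 25.0000

Both sides agree, confirming Parseval's theorem.

Σ|x[n]|² = (1/N)Σ|X[k]|² = 25.0000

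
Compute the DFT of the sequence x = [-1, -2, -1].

X[k] = Σ(n=0 to 2) x[n] · ω_3^(nk)
where ω_3 = e^(-2πi/3)

Computing each X[k]:
X[0] = -4
X[1] = 0.5000+0.8660i
X[2] = 0.5000-0.8660i

X = [-4, 0.5000+0.8660i, 0.5000-0.8660i]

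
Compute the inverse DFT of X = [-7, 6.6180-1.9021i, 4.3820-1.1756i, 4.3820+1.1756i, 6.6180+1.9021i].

x[n] = (1/5) Σ(k=0 to 4) X[k] · e^(2πikn/5)

Computing each x[n]:
x[0] = 3
x[1] = -1
x[2] = -3
x[3] = -3
x[4] = -3

x = [3, -1, -3, -3, -3]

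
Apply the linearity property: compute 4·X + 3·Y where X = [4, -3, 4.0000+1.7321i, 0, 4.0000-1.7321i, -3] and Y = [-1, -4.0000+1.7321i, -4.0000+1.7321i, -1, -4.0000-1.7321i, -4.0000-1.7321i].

By linearity: DFT(4x + 3y) = 4·DFT(x) + 3·DFT(y)
= 4·[4, -3, 4.0000+1.7321i, 0, 4.0000-1.7321i, -3] + 3·[-1, -4.0000+1.7321i, -4.0000+1.7321i, -1, -4.0000-1.7321i, -4.0000-1.7321i]

Computing element-wise:
Z[0] = 4·(4) + 3·(-1) = 13
Z[1] = 4·(-3) + 3·(-4.0000+1.7321i) = -24.0000+5.1963i
Z[2] = 4·(4.0000+1.7321i) + 3·(-4.0000+1.7321i) = 4.0000+12.1247i
Z[3] = 4·(0) + 3·(-1) = -3
Z[4] = 4·(4.0000-1.7321i) + 3·(-4.0000-1.7321i) = 4.0000-12.1247i
Z[5] = 4·(-3) + 3·(-4.0000-1.7321i) = -24.0000-5.1963i

DFT(4x + 3y) = 4·X + 3·Y = [13, -24.0000+5.1963i, 4.0000+12.1247i, -3, 4.0000-12.1247i, -24.0000-5.1963i]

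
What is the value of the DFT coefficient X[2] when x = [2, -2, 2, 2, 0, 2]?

X[2] = Σ(n=0 to 5) x[n] · ω_6^(2n) where ω_6 = e^(-2πi/6)
= (2)·ω_6^0 + (-2)·ω_6^2 + (2)·ω_6^4 + (2)·ω_6^6 + (0)·ω_6^8 + (2)·ω_6^10

X[2] = 3.0000+5.1962i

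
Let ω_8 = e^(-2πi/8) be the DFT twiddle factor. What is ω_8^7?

ω_8^7 = e^(-2πi·7/8)
= cos(-2π·7/8) + i·sin(-2π·7/8)
= cos(-14π/8) + i·sin(-14π/8)

ω_8^7 = cos(-14π/8) + i·sin(-14π/8) = 0.7071+0.7071i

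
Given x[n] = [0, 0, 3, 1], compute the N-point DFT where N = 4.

X[k] = Σ(n=0 to 3) x[n] · ω_4^(nk)
where ω_4 = e^(-2πi/4)

Computing each X[k]:
X[0] = 4
X[1] = -3+1i
X[2] = 2
X[3] = -3-1i

X = [4, -3+1i, 2, -3-1i]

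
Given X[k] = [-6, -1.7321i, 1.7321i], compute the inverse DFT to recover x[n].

x[n] = (1/3) Σ(k=0 to 2) X[k] · e^(2πikn/3)

Computing each x[n]:
x[0] = -2
x[1] = -1
x[2] = -3

x = [-2, -1, -3]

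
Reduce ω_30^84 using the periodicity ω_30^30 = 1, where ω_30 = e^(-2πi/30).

Since ω_30^30 = 1, powers reduce modulo 30.
84 mod 30 = 24
So ω_30^84 = ω_30^24 = e^(-2πi·24/30)

ω_30^84 = ω_30^24 = 0.3090+0.9511i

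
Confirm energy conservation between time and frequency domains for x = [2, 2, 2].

Time domain:
Σ|x[n]|² = |2|² + |2|² + |2|² = 12.0000

Frequency domain:
(1/3)Σ|X[k]|² = (1/3)(|6|² + |0|² + |0|²) = (1/3)·36.0000 = 12.0000

Both sides agree, confirming Parseval's theorem.

Σ|x[n]|² = (1/N)Σ|X[k]|² = 12.0000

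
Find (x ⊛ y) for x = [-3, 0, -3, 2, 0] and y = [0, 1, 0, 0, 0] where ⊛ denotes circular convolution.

(x ⊛ y)[n] = Σ(m=0 to 4) x[m] · y[(n-m) mod 5]

Computing each output sample:
(x ⊛ y)[0] = 0
(x ⊛ y)[1] = -3
(x ⊛ y)[2] = 0
(x ⊛ y)[3] = -3
(x ⊛ y)[4] = 2

x ⊛ y = [0, -3, 0, -3, 2]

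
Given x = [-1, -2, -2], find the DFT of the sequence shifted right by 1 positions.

Time shift by 1: X_shifted[k] = ω_3^(1k) · X[k]
Shifted x = [-2, -1, -2]

DFT(x[n-1]) = [-5, -0.5000-0.8660i, -0.5000+0.8660i]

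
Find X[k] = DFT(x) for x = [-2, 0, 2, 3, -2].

X[k] = Σ(n=0 to 4) x[n] · ω_5^(nk)
where ω_5 = e^(-2πi/5)

Computing each X[k]:
X[0] = 1
X[1] = -6.6631-1.3143i
X[2] = 1.1631-2.1266i
X[3] = 1.1631+2.1266i
X[4] = -6.6631+1.3143i

X = [1, -6.6631-1.3143i, 1.1631-2.1266i, 1.1631+2.1266i, -6.6631+1.3143i]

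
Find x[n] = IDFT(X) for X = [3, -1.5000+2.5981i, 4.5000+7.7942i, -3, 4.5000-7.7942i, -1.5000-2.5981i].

x[n] = (1/6) Σ(k=0 to 5) X[k] · e^(2πikn/6)

Computing each x[n]:
x[0] = 1
x[1] = -3
x[2] = 1
x[3] = 3
x[4] = -2
x[5] = 3

x = [1, -3, 1, 3, -2, 3]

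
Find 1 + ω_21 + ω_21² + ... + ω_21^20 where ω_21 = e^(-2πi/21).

Sum of all nth roots of unity equals 0 for n > 1 (geometric series with r ≠ 1).

0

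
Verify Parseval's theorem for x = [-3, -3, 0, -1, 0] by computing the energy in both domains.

Time domain:
Σ|x[n]|² = |-3|² + |-3|² + |0|² + |-1|² + |0|² = 19.0000

Frequency domain:
(1/5)Σ|X[k]|² = (1/5)(|-7|² + |-3.1180+2.2654i|² + |-0.8820+2.7144i|² + |-0.8820-2.7144i|² + |-3.1180-2.2654i|²) = (1/5)·95.0000 = 19.0000

Both sides agree, confirming Parseval's theorem.

Σ|x[n]|² = (1/N)Σ|X[k]|² = 19.0000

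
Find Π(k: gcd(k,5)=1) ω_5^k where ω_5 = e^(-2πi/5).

The primitive 5th roots of unity are ω_5^k for k coprime to 5: k ∈ {1, 2, 3, 4}
Their product equals the constant term of the cyclotomic polynomial Φ_5(x) up to sign.
For n ≥ 3, the product of all primitive nth roots of unity is 1. (For n=1 it is 1; for n=2 it is -1.)

1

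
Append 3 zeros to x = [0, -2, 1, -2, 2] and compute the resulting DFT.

Original 5-point DFT: [-1, 0.8090+2.0409i, -0.3090+5.2043i, -0.3090-5.2043i, 0.8090-2.0409i]
Zero-padded 8-point DFT provides frequency interpolation.

DFT_8([x, 0, ...]) = [-1, -2.0000+1.8284i, 1, -2.0000+3.8284i, 7, -2.0000-3.8284i, 1, -2.0000-1.8284i]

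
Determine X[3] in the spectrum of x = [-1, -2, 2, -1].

X[3] = Σ(n=0 to 3) x[n] · ω_4^(3n) where ω_4 = e^(-2πi/4)
= (-1)·ω_4^0 + (-2)·ω_4^3 + (2)·ω_4^6 + (-1)·ω_4^9

X[3] = -3-1i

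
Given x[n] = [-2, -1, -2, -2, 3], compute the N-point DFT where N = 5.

X[k] = Σ(n=0 to 4) x[n] · ω_5^(nk)
where ω_5 = e^(-2πi/5)

Computing each X[k]:
X[0] = -4
X[1] = 1.8541+3.8042i
X[2] = -4.8541+2.3511i
X[3] = -4.8541-2.3511i
X[4] = 1.8541-3.8042i

X = [-4, 1.8541+3.8042i, -4.8541+2.3511i, -4.8541-2.3511i, 1.8541-3.8042i]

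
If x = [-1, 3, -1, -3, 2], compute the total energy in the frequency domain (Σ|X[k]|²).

Parseval: Σ|x[n]|² = (1/N)Σ|X[k]|², so Σ|X[k]|² = N·Σ|x[n]|² = 5·24.0000

Σ|X[k]|² = N·Σ|x[n]|² = 5·24.0000 = 120.0000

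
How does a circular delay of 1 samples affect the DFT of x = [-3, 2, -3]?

Time shift by 1: X_shifted[k] = ω_3^(1k) · X[k]
Shifted x = [-3, -3, 2]

DFT(x[n-1]) = [-4, -2.5000+4.3301i, -2.5000-4.3301i]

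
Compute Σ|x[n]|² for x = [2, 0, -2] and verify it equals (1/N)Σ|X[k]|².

Time domain:
Σ|x[n]|² = |2|² + |0|² + |-2|² = 8.0000

Frequency domain:
(1/3)Σ|X[k]|² = (1/3)(|0|² + |3.0000-1.7321i|² + |3.0000+1.7321i|²) = (1/3)·24.0000 = 8.0000

Both sides agree, confirming Parseval's theorem.

Σ|x[n]|² = (1/N)Σ|X[k]|² = 8.0000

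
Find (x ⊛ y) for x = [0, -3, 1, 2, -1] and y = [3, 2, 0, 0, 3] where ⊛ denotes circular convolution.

(x ⊛ y)[n] = Σ(m=0 to 4) x[m] · y[(n-m) mod 5]

Computing each output sample:
(x ⊛ y)[0] = -11
(x ⊛ y)[1] = -6
(x ⊛ y)[2] = 3
(x ⊛ y)[3] = 5
(x ⊛ y)[4] = 1

x ⊛ y = [-11, -6, 3, 5, 1]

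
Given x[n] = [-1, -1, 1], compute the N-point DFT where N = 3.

X[k] = Σ(n=0 to 2) x[n] · ω_3^(nk)
where ω_3 = e^(-2πi/3)

Computing each X[k]:
X[0] = -1
X[1] = -1.0000+1.7321i
X[2] = -1.0000-1.7321i

X = [-1, -1.0000+1.7321i, -1.0000-1.7321i]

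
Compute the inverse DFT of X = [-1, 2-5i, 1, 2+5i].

x[n] = (1/4) Σ(k=0 to 3) X[k] · e^(2πikn/4)

Computing each x[n]:
x[0] = 1
x[1] = 2
x[2] = -1
x[3] = -3

x = [1, 2, -1, -3]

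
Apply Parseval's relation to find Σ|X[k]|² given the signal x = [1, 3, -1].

Parseval: Σ|x[n]|² = (1/N)Σ|X[k]|², so Σ|X[k]|² = N·Σ|x[n]|² = 3·11.0000

Σ|X[k]|² = N·Σ|x[n]|² = 3·11.0000 = 33.0000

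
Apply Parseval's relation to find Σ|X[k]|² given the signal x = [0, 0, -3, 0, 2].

Parseval: Σ|x[n]|² = (1/N)Σ|X[k]|², so Σ|X[k]|² = N·Σ|x[n]|² = 5·13.0000

Σ|X[k]|² = N·Σ|x[n]|² = 5·13.0000 = 65.0000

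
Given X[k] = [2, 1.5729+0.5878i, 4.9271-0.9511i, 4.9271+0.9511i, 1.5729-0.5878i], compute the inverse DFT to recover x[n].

x[n] = (1/5) Σ(k=0 to 4) X[k] · e^(2πikn/5)

Computing each x[n]:
x[0] = 3
x[1] = -1
x[2] = 0
x[3] = 1
x[4] = -1

x = [3, -1, 0, 1, -1]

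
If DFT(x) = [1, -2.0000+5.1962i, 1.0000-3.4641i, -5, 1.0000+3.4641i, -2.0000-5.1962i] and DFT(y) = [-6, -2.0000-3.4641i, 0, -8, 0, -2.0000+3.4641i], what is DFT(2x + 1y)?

By linearity: DFT(2x + 1y) = 2·DFT(x) + 1·DFT(y)
= 2·[1, -2.0000+5.1962i, 1.0000-3.4641i, -5, 1.0000+3.4641i, -2.0000-5.1962i] + 1·[-6, -2.0000-3.4641i, 0, -8, 0, -2.0000+3.4641i]

Computing element-wise:
Z[0] = 2·(1) + 1·(-6) = -4
Z[1] = 2·(-2.0000+5.1962i) + 1·(-2.0000-3.4641i) = -6.0000+6.9283i
Z[2] = 2·(1.0000-3.4641i) + 1·(0) = 2.0000-6.9282i
Z[3] = 2·(-5) + 1·(-8) = -18
Z[4] = 2·(1.0000+3.4641i) + 1·(0) = 2.0000+6.9282i
Z[5] = 2·(-2.0000-5.1962i) + 1·(-2.0000+3.4641i) = -6.0000-6.9283i

DFT(2x + 1y) = 2·X + 1·Y = [-4, -6.0000+6.9283i, 2.0000-6.9282i, -18, 2.0000+6.9282i, -6.0000-6.9283i]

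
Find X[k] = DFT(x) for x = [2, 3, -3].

X[k] = Σ(n=0 to 2) x[n] · ω_3^(nk)
where ω_3 = e^(-2πi/3)

Computing each X[k]:
X[0] = 2
X[1] = 2.0000-5.1962i
X[2] = 2.0000+5.1962i

X = [2, 2.0000-5.1962i, 2.0000+5.1962i]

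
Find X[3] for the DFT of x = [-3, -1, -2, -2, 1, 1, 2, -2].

X[3] = Σ(n=0 to 7) x[n] · ω_8^(3n) where ω_8 = e^(-2πi/8)
= (-3)·ω_8^0 + (-1)·ω_8^3 + (-2)·ω_8^6 + (-2)·ω_8^9 + (1)·ω_8^12 + (1)·ω_8^15 + (2)·ω_8^18 + (-2)·ω_8^21

X[3] = -2.5858-2.5858i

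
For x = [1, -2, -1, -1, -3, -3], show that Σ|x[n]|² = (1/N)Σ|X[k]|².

Time domain:
Σ|x[n]|² = |1|² + |-2|² + |-1|² + |-1|² + |-3|² + |-3|² = 25.0000

Frequency domain:
(1/6)Σ|X[k]|² = (1/6)(|-9|² + |1.5000-2.5981i|² + |4.5000+0.8660i|² + |3|² + |4.5000-0.8660i|² + |1.5000+2.5981i|²) = (1/6)·150.0000 = 25.0000

Both sides agree, confirming Parseval's theorem.

Σ|x[n]|² = (1/N)Σ|X[k]|² = 25.0000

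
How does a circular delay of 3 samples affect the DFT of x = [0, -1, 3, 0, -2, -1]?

Time shift by 3: X_shifted[k] = ω_6^(3k) · X[k]
Shifted x = [0, -2, -1, 0, -1, 3]

DFT(x[n-3]) = [-1, 1.5000+4.3301i, 0.5000+4.3301i, -3, 0.5000-4.3301i, 1.5000-4.3301i]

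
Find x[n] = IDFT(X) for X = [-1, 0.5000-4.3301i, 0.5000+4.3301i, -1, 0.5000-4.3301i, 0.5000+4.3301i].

x[n] = (1/6) Σ(k=0 to 5) X[k] · e^(2πikn/6)

Computing each x[n]:
x[0] = 0
x[1] = 0
x[2] = 2
x[3] = 0
x[4] = -3
x[5] = 0

x = [0, 0, 2, 0, -3, 0]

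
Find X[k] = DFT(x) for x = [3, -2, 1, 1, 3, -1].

X[k] = Σ(n=0 to 5) x[n] · ω_6^(nk)
where ω_6 = e^(-2πi/6)

Computing each X[k]:
X[0] = 5
X[1] = -1.5000+2.5981i
X[2] = 3.5000-0.8660i
X[3] = 9
X[4] = 3.5000+0.8660i
X[5] = -1.5000-2.5981i

X = [5, -1.5000+2.5981i, 3.5000-0.8660i, 9, 3.5000+0.8660i, -1.5000-2.5981i]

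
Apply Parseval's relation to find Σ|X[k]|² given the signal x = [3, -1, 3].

Parseval: Σ|x[n]|² = (1/N)Σ|X[k]|², so Σ|X[k]|² = N·Σ|x[n]|² = 3·19.0000

Σ|X[k]|² = N·Σ|x[n]|² = 3·19.0000 = 57.0000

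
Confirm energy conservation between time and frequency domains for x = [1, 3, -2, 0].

Time domain:
Σ|x[n]|² = |1|² + |3|² + |-2|² + |0|² = 14.0000

Frequency domain:
(1/4)Σ|X[k]|² = (1/4)(|2|² + |3-3i|² + |-4|² + |3+3i|²) = (1/4)·56.0000 = 14.0000

Both sides agree, confirming Parseval's theorem.

Σ|x[n]|² = (1/N)Σ|X[k]|² = 14.0000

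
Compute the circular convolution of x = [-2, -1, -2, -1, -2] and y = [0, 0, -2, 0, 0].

(x ⊛ y)[n] = Σ(m=0 to 4) x[m] · y[(n-m) mod 5]

Computing each output sample:
(x ⊛ y)[0] = 2
(x ⊛ y)[1] = 4
(x ⊛ y)[2] = 4
(x ⊛ y)[3] = 2
(x ⊛ y)[4] = 4

x ⊛ y = [2, 4, 4, 2, 4]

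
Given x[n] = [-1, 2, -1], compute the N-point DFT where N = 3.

X[k] = Σ(n=0 to 2) x[n] · ω_3^(nk)
where ω_3 = e^(-2πi/3)

Computing each X[k]:
X[0] = 0
X[1] = -1.5000-2.5981i
X[2] = -1.5000+2.5981i

X = [0, -1.5000-2.5981i, -1.5000+2.5981i]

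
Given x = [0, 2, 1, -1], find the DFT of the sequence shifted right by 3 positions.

Time shift by 3: X_shifted[k] = ω_4^(3k) · X[k]
Shifted x = [2, 1, -1, 0]

DFT(x[n-3]) = [2, 3-1i, 0, 3+1i]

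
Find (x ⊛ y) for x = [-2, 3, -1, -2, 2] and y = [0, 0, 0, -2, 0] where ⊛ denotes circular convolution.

(x ⊛ y)[n] = Σ(m=0 to 4) x[m] · y[(n-m) mod 5]

Computing each output sample:
(x ⊛ y)[0] = 2
(x ⊛ y)[1] = 4
(x ⊛ y)[2] = -4
(x ⊛ y)[3] = 4
(x ⊛ y)[4] = -6

x ⊛ y = [2, 4, -4, 4, -6]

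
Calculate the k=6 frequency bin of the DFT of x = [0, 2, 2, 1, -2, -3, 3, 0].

X[6] = Σ(n=0 to 7) x[n] · ω_8^(6n) where ω_8 = e^(-2πi/8)
= (0)·ω_8^0 + (2)·ω_8^6 + (2)·ω_8^12 + (1)·ω_8^18 + (-2)·ω_8^24 + (-3)·ω_8^30 + (3)·ω_8^36 + (0)·ω_8^42

X[6] = -7-2i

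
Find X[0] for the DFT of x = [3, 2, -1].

X[0] = Σ(n=0 to 2) x[n] · ω_3^0 = Σ x[n]
= (3) + (2) + (-1)

X[0] = 4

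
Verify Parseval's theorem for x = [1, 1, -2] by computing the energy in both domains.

Time domain:
Σ|x[n]|² = |1|² + |1|² + |-2|² = 6.0000

Frequency domain:
(1/3)Σ|X[k]|² = (1/3)(|0|² + |1.5000-2.5981i|² + |1.5000+2.5981i|²) = (1/3)·18.0000 = 6.0000

Both sides agree, confirming Parseval's theorem.

Σ|x[n]|² = (1/N)Σ|X[k]|² = 6.0000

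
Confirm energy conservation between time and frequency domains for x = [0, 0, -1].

Time domain:
Σ|x[n]|² = |0|² + |0|² + |-1|² = 1.0000

Frequency domain:
(1/3)Σ|X[k]|² = (1/3)(|-1|² + |0.5000-0.8660i|² + |0.5000+0.8660i|²) = (1/3)·3.0000 = 1.0000

Both sides agree, confirming Parseval's theorem.

Σ|x[n]|² = (1/N)Σ|X[k]|² = 1.0000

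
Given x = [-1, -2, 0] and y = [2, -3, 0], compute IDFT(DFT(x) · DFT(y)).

(x ⊛ y)[n] = Σ(m=0 to 2) x[m] · y[(n-m) mod 3]

Computing each output sample:
(x ⊛ y)[0] = -2
(x ⊛ y)[1] = -1
(x ⊛ y)[2] = 6

x ⊛ y = [-2, -1, 6]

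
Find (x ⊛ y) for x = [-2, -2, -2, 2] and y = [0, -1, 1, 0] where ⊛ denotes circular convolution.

(x ⊛ y)[n] = Σ(m=0 to 3) x[m] · y[(n-m) mod 4]

Computing each output sample:
(x ⊛ y)[0] = -4
(x ⊛ y)[1] = 4
(x ⊛ y)[2] = 0
(x ⊛ y)[3] = 0

x ⊛ y = [-4, 4, 0, 0]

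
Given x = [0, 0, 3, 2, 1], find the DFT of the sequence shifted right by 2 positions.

Time shift by 2: X_shifted[k] = ω_5^(2k) · X[k]
Shifted x = [2, 1, 0, 0, 3]

DFT(x[n-2]) = [6, 3.2361+1.9021i, -1.2361+1.1756i, -1.2361-1.1756i, 3.2361-1.9021i]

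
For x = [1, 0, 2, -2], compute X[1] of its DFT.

X[1] = Σ(n=0 to 3) x[n] · ω_4^(1n) where ω_4 = e^(-2πi/4)
= (1)·ω_4^0 + (0)·ω_4^1 + (2)·ω_4^2 + (-2)·ω_4^3

X[1] = -1-2i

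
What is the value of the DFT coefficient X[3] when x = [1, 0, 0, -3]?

X[3] = Σ(n=0 to 3) x[n] · ω_4^(3n) where ω_4 = e^(-2πi/4)
= (1)·ω_4^0 + (0)·ω_4^3 + (0)·ω_4^6 + (-3)·ω_4^9

X[3] = 1+3i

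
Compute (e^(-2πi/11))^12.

Since ω_11^11 = 1, powers reduce modulo 11.
12 mod 11 = 1
So ω_11^12 = ω_11^1 = e^(-2πi·1/11)

ω_11^12 = ω_11^1 = 0.8413-0.5406i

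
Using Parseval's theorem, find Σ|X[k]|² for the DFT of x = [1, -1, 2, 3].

Parseval: Σ|x[n]|² = (1/N)Σ|X[k]|², so Σ|X[k]|² = N·Σ|x[n]|² = 4·15.0000

Σ|X[k]|² = N·Σ|x[n]|² = 4·15.0000 = 60.0000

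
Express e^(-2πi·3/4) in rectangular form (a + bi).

ω_4^3 = e^(-2πi·3/4)
= cos(-2π·3/4) + i·sin(-2π·3/4)
= cos(-6π/4) + i·sin(-6π/4)

ω_4^3 = cos(-6π/4) + i·sin(-6π/4) = 1i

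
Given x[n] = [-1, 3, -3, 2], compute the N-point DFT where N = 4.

X[k] = Σ(n=0 to 3) x[n] · ω_4^(nk)
where ω_4 = e^(-2πi/4)

Computing each X[k]:
X[0] = 1
X[1] = 2-1i
X[2] = -9
X[3] = 2+1i

X = [1, 2-1i, -9, 2+1i]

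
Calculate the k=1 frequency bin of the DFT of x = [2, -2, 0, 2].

X[1] = Σ(n=0 to 3) x[n] · ω_4^(1n) where ω_4 = e^(-2πi/4)
= (2)·ω_4^0 + (-2)·ω_4^1 + (0)·ω_4^2 + (2)·ω_4^3

X[1] = 2+4i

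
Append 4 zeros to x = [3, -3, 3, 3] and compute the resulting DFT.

Original 4-point DFT: [6, 6i, 6, -6i]
Zero-padded 8-point DFT provides frequency interpolation.

DFT_8([x, 0, ...]) = [6, -1.2426-3.0000i, 6i, 7.2426+3.0000i, 6, 7.2426-3.0000i, -6i, -1.2426+3.0000i]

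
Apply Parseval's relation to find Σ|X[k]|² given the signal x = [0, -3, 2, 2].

Parseval: Σ|x[n]|² = (1/N)Σ|X[k]|², so Σ|X[k]|² = N·Σ|x[n]|² = 4·17.0000

Σ|X[k]|² = N·Σ|x[n]|² = 4·17.0000 = 68.0000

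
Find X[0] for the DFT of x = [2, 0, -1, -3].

X[0] = Σ(n=0 to 3) x[n] · ω_4^0 = Σ x[n]
= (2) + (0) + (-1) + (-3)

X[0] = -2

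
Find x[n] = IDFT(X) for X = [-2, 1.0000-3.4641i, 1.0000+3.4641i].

x[n] = (1/3) Σ(k=0 to 2) X[k] · e^(2πikn/3)

Computing each x[n]:
x[0] = 0
x[1] = 1
x[2] = -3

x = [0, 1, -3]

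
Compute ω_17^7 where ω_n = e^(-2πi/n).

ω_17^7 = e^(-2πi·7/17)
= cos(-2π·7/17) + i·sin(-2π·7/17)
= cos(-14π/17) + i·sin(-14π/17)

ω_17^7 = cos(-14π/17) + i·sin(-14π/17) = -0.8502-0.5264i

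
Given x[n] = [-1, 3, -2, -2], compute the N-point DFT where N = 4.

X[k] = Σ(n=0 to 3) x[n] · ω_4^(nk)
where ω_4 = e^(-2πi/4)

Computing each X[k]:
X[0] = -2
X[1] = 1-5i
X[2] = -4
X[3] = 1+5i

X = [-2, 1-5i, -4, 1+5i]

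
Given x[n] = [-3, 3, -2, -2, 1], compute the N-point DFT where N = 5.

X[k] = Σ(n=0 to 4) x[n] · ω_5^(nk)
where ω_5 = e^(-2πi/5)

Computing each X[k]:
X[0] = -3
X[1] = 1.4721-1.9021i
X[2] = -7.4721-1.1756i
X[3] = -7.4721+1.1756i
X[4] = 1.4721+1.9021i

X = [-3, 1.4721-1.9021i, -7.4721-1.1756i, -7.4721+1.1756i, 1.4721+1.9021i]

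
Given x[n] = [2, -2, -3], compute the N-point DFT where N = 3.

X[k] = Σ(n=0 to 2) x[n] · ω_3^(nk)
where ω_3 = e^(-2πi/3)

Computing each X[k]:
X[0] = -3
X[1] = 4.5000-0.8660i
X[2] = 4.5000+0.8660i

X = [-3, 4.5000-0.8660i, 4.5000+0.8660i]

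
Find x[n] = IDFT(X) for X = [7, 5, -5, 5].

x[n] = (1/4) Σ(k=0 to 3) X[k] · e^(2πikn/4)

Computing each x[n]:
x[0] = 3
x[1] = 3
x[2] = -2
x[3] = 3

x = [3, 3, -2, 3]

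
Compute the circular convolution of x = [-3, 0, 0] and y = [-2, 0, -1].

(x ⊛ y)[n] = Σ(m=0 to 2) x[m] · y[(n-m) mod 3]

Computing each output sample:
(x ⊛ y)[0] = 6
(x ⊛ y)[1] = 0
(x ⊛ y)[2] = 3

x ⊛ y = [6, 0, 3]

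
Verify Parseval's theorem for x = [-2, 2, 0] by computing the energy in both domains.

Time domain:
Σ|x[n]|² = |-2|² + |2|² + |0|² = 8.0000

Frequency domain:
(1/3)Σ|X[k]|² = (1/3)(|0|² + |-3.0000-1.7321i|² + |-3.0000+1.7321i|²) = (1/3)·24.0000 = 8.0000

Both sides agree, confirming Parseval's theorem.

Σ|x[n]|² = (1/N)Σ|X[k]|² = 8.0000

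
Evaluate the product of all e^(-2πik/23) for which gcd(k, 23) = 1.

The primitive 23rd roots of unity are ω_23^k for k coprime to 23: k ∈ {1, 2, 3, 4, 5, 6, 7, 8, 9, 10, 11, 12, 13, 14, 15, 16, 17, 18, 19, 20, 21, 22}
Their product equals the constant term of the cyclotomic polynomial Φ_23(x) up to sign.
For n ≥ 3, the product of all primitive nth roots of unity is 1. (For n=1 it is 1; for n=2 it is -1.)

1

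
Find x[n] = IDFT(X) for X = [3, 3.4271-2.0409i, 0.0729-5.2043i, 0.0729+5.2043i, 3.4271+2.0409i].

x[n] = (1/5) Σ(k=0 to 4) X[k] · e^(2πikn/5)

Computing each x[n]:
x[0] = 2
x[1] = 3
x[2] = -2
x[3] = 1
x[4] = -1

x = [2, 3, -2, 1, -1]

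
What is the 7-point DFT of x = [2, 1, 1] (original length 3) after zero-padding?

Original 3-point DFT: [4, 1, 1]
Zero-padded 7-point DFT provides frequency interpolation.

DFT_7([x, 0, ...]) = [4, 2.4010-1.7568i, 0.8765-0.5410i, 1.7225+0.3479i, 1.7225-0.3479i, 0.8765+0.5410i, 2.4010+1.7568i]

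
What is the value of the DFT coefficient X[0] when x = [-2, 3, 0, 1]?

X[0] = Σ(n=0 to 3) x[n] · ω_4^0 = Σ x[n]
= (-2) + (3) + (0) + (1)

X[0] = 2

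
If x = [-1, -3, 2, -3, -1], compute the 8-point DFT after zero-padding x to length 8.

Original 5-point DFT: [-6, -1.4271-1.0368i, 1.9271+5.9309i, 1.9271-5.9309i, -1.4271+1.0368i]
Zero-padded 8-point DFT provides frequency interpolation.

DFT_8([x, 0, ...]) = [-6, 2.2426i, -4, 6.2426i, 6, -6.2426i, -4, -2.2426i]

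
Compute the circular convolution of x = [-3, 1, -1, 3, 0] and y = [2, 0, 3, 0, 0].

(x ⊛ y)[n] = Σ(m=0 to 4) x[m] · y[(n-m) mod 5]

Computing each output sample:
(x ⊛ y)[0] = 3
(x ⊛ y)[1] = 2
(x ⊛ y)[2] = -11
(x ⊛ y)[3] = 9
(x ⊛ y)[4] = -3

x ⊛ y = [3, 2, -11, 9, -3]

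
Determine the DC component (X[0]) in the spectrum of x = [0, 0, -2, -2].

X[0] = Σ(n=0 to 3) x[n] · ω_4^0 = Σ x[n]
= (0) + (0) + (-2) + (-2)

X[0] = -4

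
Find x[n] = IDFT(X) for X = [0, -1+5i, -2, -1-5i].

x[n] = (1/4) Σ(k=0 to 3) X[k] · e^(2πikn/4)

Computing each x[n]:
x[0] = -1
x[1] = -2
x[2] = 0
x[3] = 3

x = [-1, -2, 0, 3]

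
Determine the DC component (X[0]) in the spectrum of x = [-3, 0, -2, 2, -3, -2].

X[0] = Σ(n=0 to 5) x[n] · ω_6^0 = Σ x[n]
= (-3) + (0) + (-2) + (2) + (-3) + (-2)

X[0] = -8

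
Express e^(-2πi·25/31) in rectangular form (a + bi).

ω_31^25 = e^(-2πi·25/31)
= cos(-2π·25/31) + i·sin(-2π·25/31)
= cos(-50π/31) + i·sin(-50π/31)

ω_31^25 = cos(-50π/31) + i·sin(-50π/31) = 0.3473+0.9378i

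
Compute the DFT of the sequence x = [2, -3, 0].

X[k] = Σ(n=0 to 2) x[n] · ω_3^(nk)
where ω_3 = e^(-2πi/3)

Computing each X[k]:
X[0] = -1
X[1] = 3.5000+2.5981i
X[2] = 3.5000-2.5981i

X = [-1, 3.5000+2.5981i, 3.5000-2.5981i]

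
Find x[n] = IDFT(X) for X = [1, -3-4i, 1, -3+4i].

x[n] = (1/4) Σ(k=0 to 3) X[k] · e^(2πikn/4)

Computing each x[n]:
x[0] = -1
x[1] = 2
x[2] = 2
x[3] = -2

x = [-1, 2, 2, -2]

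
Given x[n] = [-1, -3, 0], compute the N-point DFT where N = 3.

X[k] = Σ(n=0 to 2) x[n] · ω_3^(nk)
where ω_3 = e^(-2πi/3)

Computing each X[k]:
X[0] = -4
X[1] = 0.5000+2.5981i
X[2] = 0.5000-2.5981i

X = [-4, 0.5000+2.5981i, 0.5000-2.5981i]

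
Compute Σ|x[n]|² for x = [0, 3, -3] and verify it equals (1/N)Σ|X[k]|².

Time domain:
Σ|x[n]|² = |0|² + |3|² + |-3|² = 18.0000

Frequency domain:
(1/3)Σ|X[k]|² = (1/3)(|0|² + |-5.1962i|² + |5.1962i|²) = (1/3)·54.0000 = 18.0000

Both sides agree, confirming Parseval's theorem.

Σ|x[n]|² = (1/N)Σ|X[k]|² = 18.0000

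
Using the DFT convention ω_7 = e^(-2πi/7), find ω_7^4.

ω_7^4 = e^(-2πi·4/7)
= cos(-2π·4/7) + i·sin(-2π·4/7)
= cos(-8π/7) + i·sin(-8π/7)

ω_7^4 = cos(-8π/7) + i·sin(-8π/7) = -0.9010+0.4339i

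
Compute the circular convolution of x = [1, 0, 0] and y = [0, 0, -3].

(x ⊛ y)[n] = Σ(m=0 to 2) x[m] · y[(n-m) mod 3]

Computing each output sample:
(x ⊛ y)[0] = 0
(x ⊛ y)[1] = 0
(x ⊛ y)[2] = -3

x ⊛ y = [0, 0, -3]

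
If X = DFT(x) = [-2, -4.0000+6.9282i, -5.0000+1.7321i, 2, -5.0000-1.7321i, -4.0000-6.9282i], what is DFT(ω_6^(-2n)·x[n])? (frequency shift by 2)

Modulation property: DFT(ω_6^(-2n)·x[n]) = X[(k-2) mod 6], so circularly shift X by 2 positions.

X[k-2] = [-5.0000-1.7321i, -4.0000-6.9282i, -2, -4.0000+6.9282i, -5.0000+1.7321i, 2]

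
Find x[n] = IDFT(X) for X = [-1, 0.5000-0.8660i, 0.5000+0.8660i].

x[n] = (1/3) Σ(k=0 to 2) X[k] · e^(2πikn/3)

Computing each x[n]:
x[0] = 0
x[1] = 0
x[2] = -1

x = [0, 0, -1]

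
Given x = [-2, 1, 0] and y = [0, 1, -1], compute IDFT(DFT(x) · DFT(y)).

(x ⊛ y)[n] = Σ(m=0 to 2) x[m] · y[(n-m) mod 3]

Computing each output sample:
(x ⊛ y)[0] = -1
(x ⊛ y)[1] = -2
(x ⊛ y)[2] = 3

x ⊛ y = [-1, -2, 3]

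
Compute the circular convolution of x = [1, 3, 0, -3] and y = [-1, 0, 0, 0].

(x ⊛ y)[n] = Σ(m=0 to 3) x[m] · y[(n-m) mod 4]

Computing each output sample:
(x ⊛ y)[0] = -1
(x ⊛ y)[1] = -3
(x ⊛ y)[2] = 0
(x ⊛ y)[3] = 3

x ⊛ y = [-1, -3, 0, 3]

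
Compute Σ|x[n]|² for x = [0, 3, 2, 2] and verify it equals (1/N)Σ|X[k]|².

Time domain:
Σ|x[n]|² = |0|² + |3|² + |2|² + |2|² = 17.0000

Frequency domain:
(1/4)Σ|X[k]|² = (1/4)(|7|² + |-2-1i|² + |-3|² + |-2+1i|²) = (1/4)·68.0000 = 17.0000

Both sides agree, confirming Parseval's theorem.

Σ|x[n]|² = (1/N)Σ|X[k]|² = 17.0000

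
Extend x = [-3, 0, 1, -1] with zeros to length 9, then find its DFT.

Original 4-point DFT: [-3, -4-1i, -1, -4+1i]
Zero-padded 9-point DFT provides frequency interpolation.

DFT_9([x, 0, ...]) = [-3, -2.3264-0.1188i, -3.4397-1.2080i, -4.5000+0.8660i, -1.7340+1.5088i, -1.7340-1.5088i, -4.5000-0.8660i, -3.4397+1.2080i, -2.3264+0.1188i]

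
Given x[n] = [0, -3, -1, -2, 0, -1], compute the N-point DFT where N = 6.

X[k] = Σ(n=0 to 5) x[n] · ω_6^(nk)
where ω_6 = e^(-2πi/6)

Computing each X[k]:
X[0] = -7
X[1] = 0.5000+2.5981i
X[2] = 0.5000+0.8660i
X[3] = 5
X[4] = 0.5000-0.8660i
X[5] = 0.5000-2.5981i

X = [-7, 0.5000+2.5981i, 0.5000+0.8660i, 5, 0.5000-0.8660i, 0.5000-2.5981i]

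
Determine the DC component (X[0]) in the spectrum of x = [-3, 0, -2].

X[0] = Σ(n=0 to 2) x[n] · ω_3^0 = Σ x[n]
= (-3) + (0) + (-2)

X[0] = -5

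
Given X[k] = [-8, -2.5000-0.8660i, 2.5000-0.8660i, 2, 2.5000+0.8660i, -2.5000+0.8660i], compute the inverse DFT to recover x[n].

x[n] = (1/6) Σ(k=0 to 5) X[k] · e^(2πikn/6)

Computing each x[n]:
x[0] = -1
x[1] = -2
x[2] = -1
x[3] = 0
x[4] = -1
x[5] = -3

x = [-1, -2, -1, 0, -1, -3]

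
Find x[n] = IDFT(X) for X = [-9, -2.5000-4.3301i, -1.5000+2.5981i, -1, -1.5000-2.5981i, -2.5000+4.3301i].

x[n] = (1/6) Σ(k=0 to 5) X[k] · e^(2πikn/6)

Computing each x[n]:
x[0] = -3
x[1] = -1
x[2] = 1
x[3] = -1
x[4] = -3
x[5] = -2

x = [-3, -1, 1, -1, -3, -2]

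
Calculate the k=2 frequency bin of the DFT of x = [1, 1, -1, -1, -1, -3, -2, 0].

X[2] = Σ(n=0 to 7) x[n] · ω_8^(2n) where ω_8 = e^(-2πi/8)
= (1)·ω_8^0 + (1)·ω_8^2 + (-1)·ω_8^4 + (-1)·ω_8^6 + (-1)·ω_8^8 + (-3)·ω_8^10 + (-2)·ω_8^12 + (0)·ω_8^14

X[2] = 3+1i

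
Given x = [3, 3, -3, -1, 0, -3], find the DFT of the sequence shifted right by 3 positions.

Time shift by 3: X_shifted[k] = ω_6^(3k) · X[k]
Shifted x = [-1, 0, -3, 3, 3, -3]

DFT(x[n-3]) = [-1, -5.5000+2.5981i, 3.5000-7.7942i, -1, 3.5000+7.7942i, -5.5000-2.5981i]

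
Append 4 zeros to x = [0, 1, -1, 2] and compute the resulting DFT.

Original 4-point DFT: [2, 1+1i, -4, 1-1i]
Zero-padded 8-point DFT provides frequency interpolation.

DFT_8([x, 0, ...]) = [2, -0.7071-1.1213i, 1+1i, 0.7071-3.1213i, -4, 0.7071+3.1213i, 1-1i, -0.7071+1.1213i]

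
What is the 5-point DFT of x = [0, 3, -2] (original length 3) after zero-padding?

Original 3-point DFT: [1, -0.5000-4.3301i, -0.5000+4.3301i]
Zero-padded 5-point DFT provides frequency interpolation.

DFT_5([x, 0, ...]) = [1, 2.5451-1.6776i, -3.0451-3.6655i, -3.0451+3.6655i, 2.5451+1.6776i]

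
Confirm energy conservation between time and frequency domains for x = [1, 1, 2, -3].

Time domain:
Σ|x[n]|² = |1|² + |1|² + |2|² + |-3|² = 15.0000

Frequency domain:
(1/4)Σ|X[k]|² = (1/4)(|1|² + |-1-4i|² + |5|² + |-1+4i|²) = (1/4)·60.0000 = 15.0000

Both sides agree, confirming Parseval's theorem.

Σ|x[n]|² = (1/N)Σ|X[k]|² = 15.0000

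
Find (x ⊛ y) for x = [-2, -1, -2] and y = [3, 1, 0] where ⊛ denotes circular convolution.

(x ⊛ y)[n] = Σ(m=0 to 2) x[m] · y[(n-m) mod 3]

Computing each output sample:
(x ⊛ y)[0] = -8
(x ⊛ y)[1] = -5
(x ⊛ y)[2] = -7

x ⊛ y = [-8, -5, -7]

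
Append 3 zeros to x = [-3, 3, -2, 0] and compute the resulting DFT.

Original 4-point DFT: [-2, -1-3i, -8, -1+3i]
Zero-padded 7-point DFT provides frequency interpolation.

DFT_7([x, 0, ...]) = [-2, -0.6845-0.3956i, -1.8656-3.7926i, -6.9499-2.8653i, -6.9499+2.8653i, -1.8656+3.7926i, -0.6845+0.3956i]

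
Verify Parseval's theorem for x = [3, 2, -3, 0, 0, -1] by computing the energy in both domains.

Time domain:
Σ|x[n]|² = |3|² + |2|² + |-3|² + |0|² + |0|² + |-1|² = 23.0000

Frequency domain:
(1/6)Σ|X[k]|² = (1/6)(|1|² + |5|² + |4.0000-5.1962i|² + |-1|² + |4.0000+5.1962i|² + |5|²) = (1/6)·138.0000 = 23.0000

Both sides agree, confirming Parseval's theorem.

Σ|x[n]|² = (1/N)Σ|X[k]|² = 23.0000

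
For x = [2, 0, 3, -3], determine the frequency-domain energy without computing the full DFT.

Parseval: Σ|x[n]|² = (1/N)Σ|X[k]|², so Σ|X[k]|² = N·Σ|x[n]|² = 4·22.0000

Σ|X[k]|² = N·Σ|x[n]|² = 4·22.0000 = 88.0000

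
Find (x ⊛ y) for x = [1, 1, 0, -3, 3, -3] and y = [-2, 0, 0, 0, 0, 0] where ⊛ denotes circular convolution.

(x ⊛ y)[n] = Σ(m=0 to 5) x[m] · y[(n-m) mod 6]

Computing each output sample:
(x ⊛ y)[0] = -2
(x ⊛ y)[1] = -2
(x ⊛ y)[2] = 0
(x ⊛ y)[3] = 6
(x ⊛ y)[4] = -6
(x ⊛ y)[5] = 6

x ⊛ y = [-2, -2, 0, 6, -6, 6]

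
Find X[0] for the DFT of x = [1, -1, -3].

X[0] = Σ(n=0 to 2) x[n] · ω_3^0 = Σ x[n]
= (1) + (-1) + (-3)

X[0] = -3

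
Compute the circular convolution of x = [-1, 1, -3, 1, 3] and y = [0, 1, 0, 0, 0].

(x ⊛ y)[n] = Σ(m=0 to 4) x[m] · y[(n-m) mod 5]

Computing each output sample:
(x ⊛ y)[0] = 3
(x ⊛ y)[1] = -1
(x ⊛ y)[2] = 1
(x ⊛ y)[3] = -3
(x ⊛ y)[4] = 1

x ⊛ y = [3, -1, 1, -3, 1]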